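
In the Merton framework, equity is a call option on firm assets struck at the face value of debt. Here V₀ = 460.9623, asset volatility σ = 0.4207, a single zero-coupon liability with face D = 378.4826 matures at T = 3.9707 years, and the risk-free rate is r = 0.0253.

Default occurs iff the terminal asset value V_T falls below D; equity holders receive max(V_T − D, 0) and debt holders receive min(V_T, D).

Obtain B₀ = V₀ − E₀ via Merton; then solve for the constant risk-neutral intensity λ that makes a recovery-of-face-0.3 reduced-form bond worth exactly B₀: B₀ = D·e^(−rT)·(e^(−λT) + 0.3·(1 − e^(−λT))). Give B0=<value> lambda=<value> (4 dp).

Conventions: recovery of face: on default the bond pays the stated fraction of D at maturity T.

With assets at 460.9623 and a single debt payment of 378.4826 at 3.9707 years:
d₁ = [ln(V₀/D) + (r + σ²/2)T] / (σ√T)
   = [ln(460.9623/378.4826) + (0.0253 + 0.5·0.4207²)·3.9707] / (0.4207·√3.9707)
   = [0.197146 + 0.451843] / 0.838313 = 0.774161
d₂ = d₁ − σ√T = 0.774161 − 0.838313 = -0.064152
N(d₁) = 0.780582,  N(d₂) = 0.474425,  e^(−rT) = 0.904422
E₀ = V₀·N(d₁) − D·e^(−rT)·N(d₂)
   = 460.9623·0.780582 − 378.4826·0.904422·0.474425 = 197.419517
B₀ = V₀ − E₀ = 460.9623 − 197.419517 = 263.542783
e^(−λT) = (B₀·e^(rT)/D − 0.3)/(1 − 0.3) = (263.5428·1.105678/378.4826 − 0.3)/0.7 = 0.67128465
λ = −ln(0.67128465)/3.9707 = 0.100376

B0=263.5428 lambda=0.1004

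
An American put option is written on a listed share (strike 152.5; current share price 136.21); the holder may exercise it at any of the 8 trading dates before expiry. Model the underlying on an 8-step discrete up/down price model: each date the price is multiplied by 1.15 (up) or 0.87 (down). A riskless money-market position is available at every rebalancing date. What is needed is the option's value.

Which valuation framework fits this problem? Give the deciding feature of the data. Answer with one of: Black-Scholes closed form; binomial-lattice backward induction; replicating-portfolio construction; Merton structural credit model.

framework: binomial-lattice backward induction

Key observation: the exercise right at every one of the 8 steps is what matters: each node needs max(152.5 − S, continuation), which only the stepwise tree valuation starting from spot 136.21 delivers.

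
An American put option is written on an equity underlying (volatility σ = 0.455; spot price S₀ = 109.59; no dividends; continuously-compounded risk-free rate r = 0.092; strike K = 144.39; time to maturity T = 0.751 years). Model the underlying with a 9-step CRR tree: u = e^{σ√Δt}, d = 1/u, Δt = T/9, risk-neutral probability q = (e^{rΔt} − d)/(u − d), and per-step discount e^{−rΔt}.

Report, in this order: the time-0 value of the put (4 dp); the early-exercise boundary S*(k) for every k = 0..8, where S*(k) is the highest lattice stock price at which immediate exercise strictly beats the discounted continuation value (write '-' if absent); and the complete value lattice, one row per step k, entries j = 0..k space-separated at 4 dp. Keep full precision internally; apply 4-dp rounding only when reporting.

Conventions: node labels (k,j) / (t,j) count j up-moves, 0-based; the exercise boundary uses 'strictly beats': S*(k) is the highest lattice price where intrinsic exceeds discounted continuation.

price = 37.5757
boundary = - 96.0925 84.2574 96.0925 84.2574 96.0925 84.2574 96.0925 109.5900
tree:
37.5757
48.2975 27.2826
60.1326 36.8823 17.9679
70.5100 48.2975 25.8751 10.2256
79.6093 60.1326 36.0334 15.9720 4.5551
87.5879 70.5100 48.2975 24.1519 7.9221 1.2103
94.5839 79.6093 60.1326 35.0561 13.4654 2.4219 0.0000
100.7182 87.5879 70.5100 48.2975 22.1680 4.8464 0.0000 0.0000
106.0970 94.5839 79.6093 60.1326 34.8000 9.6980 0.0000 0.0000 0.0000
110.8133 100.7182 87.5879 70.5100 48.2975 19.4066 0.0000 0.0000 0.0000 0.0000

Δt=0.08344, u=1.14046, d=0.87684, q=0.49642, disc=e^(-rΔt)=0.99235
k=9 terminal: V=max(K-S,0) → 110.8133 100.7182 87.5879 70.5100 48.2975 19.4066 0.0000 0.0000 0.0000 0.0000
k=8: j=0 S=38.2930 intr=106.0970 cont=104.9927 V=106.0970[EX]; j=1 S=49.8061 intr=94.5839 cont=93.4797 V=94.5839[EX]; j=2 S=64.7807 intr=79.6093 cont=78.5051 V=79.6093[EX]; j=3 S=84.2574 intr=60.1326 cont=59.0284 V=60.1326[EX]; j=4 S=109.5900 intr=34.8000 cont=33.6958 V=34.8000[EX]; j=5 S=142.5390 intr=1.8510 cont=9.6980 V=9.6980[hold]; j=6 S=185.3943 intr=0.0000 cont=0.0000 V=0.0000[hold]; j=7 S=241.1344 intr=0.0000 cont=0.0000 V=0.0000[hold]; j=8 S=313.6331 intr=0.0000 cont=0.0000 V=0.0000[hold]  S*(8)=109.5900
k=7: j=0 S=43.6718 intr=100.7182 cont=99.6140 V=100.7182[EX]; j=1 S=56.8021 intr=87.5879 cont=86.4837 V=87.5879[EX]; j=2 S=73.8800 intr=70.5100 cont=69.4058 V=70.5100[EX]; j=3 S=96.0925 intr=48.2975 cont=47.1933 V=48.2975[EX]; j=4 S=124.9834 intr=19.4066 cont=22.1680 V=22.1680[hold]; j=5 S=162.5605 intr=0.0000 cont=4.8464 V=4.8464[hold]; j=6 S=211.4354 intr=0.0000 cont=0.0000 V=0.0000[hold]; j=7 S=275.0050 intr=0.0000 cont=0.0000 V=0.0000[hold]  S*(7)=96.0925
k=6: j=0 S=49.8061 intr=94.5839 cont=93.4797 V=94.5839[EX]; j=1 S=64.7807 intr=79.6093 cont=78.5051 V=79.6093[EX]; j=2 S=84.2574 intr=60.1326 cont=59.0284 V=60.1326[EX]; j=3 S=109.5900 intr=34.8000 cont=35.0561 V=35.0561[hold]; j=4 S=142.5390 intr=1.8510 cont=13.4654 V=13.4654[hold]; j=5 S=185.3943 intr=0.0000 cont=2.4219 V=2.4219[hold]; j=6 S=241.1344 intr=0.0000 cont=0.0000 V=0.0000[hold]  S*(6)=84.2574
k=5: j=0 S=56.8021 intr=87.5879 cont=86.4837 V=87.5879[EX]; j=1 S=73.8800 intr=70.5100 cont=69.4058 V=70.5100[EX]; j=2 S=96.0925 intr=48.2975 cont=47.3194 V=48.2975[EX]; j=3 S=124.9834 intr=19.4066 cont=24.1519 V=24.1519[hold]; j=4 S=162.5605 intr=0.0000 cont=7.9221 V=7.9221[hold]; j=5 S=211.4354 intr=0.0000 cont=1.2103 V=1.2103[hold]  S*(5)=96.0925
k=4: j=0 S=64.7807 intr=79.6093 cont=78.5051 V=79.6093[EX]; j=1 S=84.2574 intr=60.1326 cont=59.0284 V=60.1326[EX]; j=2 S=109.5900 intr=34.8000 cont=36.0334 V=36.0334[hold]; j=3 S=142.5390 intr=1.8510 cont=15.9720 V=15.9720[hold]; j=4 S=185.3943 intr=0.0000 cont=4.5551 V=4.5551[hold]  S*(4)=84.2574
k=3: j=0 S=73.8800 intr=70.5100 cont=69.4058 V=70.5100[EX]; j=1 S=96.0925 intr=48.2975 cont=47.8009 V=48.2975[EX]; j=2 S=124.9834 intr=19.4066 cont=25.8751 V=25.8751[hold]; j=3 S=162.5605 intr=0.0000 cont=10.2256 V=10.2256[hold]  S*(3)=96.0925
k=2: j=0 S=84.2574 intr=60.1326 cont=59.0284 V=60.1326[EX]; j=1 S=109.5900 intr=34.8000 cont=36.8823 V=36.8823[hold]; j=2 S=142.5390 intr=1.8510 cont=17.9679 V=17.9679[hold]  S*(2)=84.2574
k=1: j=0 S=96.0925 intr=48.2975 cont=48.2191 V=48.2975[EX]; j=1 S=124.9834 intr=19.4066 cont=27.2826 V=27.2826[hold]  S*(1)=96.0925
k=0: j=0 S=109.5900 intr=34.8000 cont=37.5757 V=37.5757[hold]  S*(0)=-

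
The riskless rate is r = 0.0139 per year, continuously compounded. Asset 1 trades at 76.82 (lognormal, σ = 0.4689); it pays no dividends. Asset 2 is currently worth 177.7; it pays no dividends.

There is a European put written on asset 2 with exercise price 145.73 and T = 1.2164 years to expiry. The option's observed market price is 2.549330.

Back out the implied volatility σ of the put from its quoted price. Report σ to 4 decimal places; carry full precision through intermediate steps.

sigma = 0.1879

At σ = 0.1879 the Black–Scholes value reproduces the quote:
σ√T = 0.1879·√1.2164 = 0.207236
d₁ = (ln(S/K) + (r+σ²/2)T) / (σ√T) = (ln(177.7/145.73) + (0.0139+0.1879²/2)·1.2164) / 0.207236 = (0.198341 + 0.038381) / 0.207236 = 1.142285
d₂ = d₁ − σ√T = 1.142285 − 0.207236 = 0.935049
e^{−rT} = 0.983234
N(−d₁) = 0.126668,  N(−d₂) = 0.174881
V = K·e^{−rT}·N(−d₂) − S·N(−d₁) = 25.058195 − 22.508865 = 2.549330 (matching the quote); vega is positive throughout, so no other σ reproduces this price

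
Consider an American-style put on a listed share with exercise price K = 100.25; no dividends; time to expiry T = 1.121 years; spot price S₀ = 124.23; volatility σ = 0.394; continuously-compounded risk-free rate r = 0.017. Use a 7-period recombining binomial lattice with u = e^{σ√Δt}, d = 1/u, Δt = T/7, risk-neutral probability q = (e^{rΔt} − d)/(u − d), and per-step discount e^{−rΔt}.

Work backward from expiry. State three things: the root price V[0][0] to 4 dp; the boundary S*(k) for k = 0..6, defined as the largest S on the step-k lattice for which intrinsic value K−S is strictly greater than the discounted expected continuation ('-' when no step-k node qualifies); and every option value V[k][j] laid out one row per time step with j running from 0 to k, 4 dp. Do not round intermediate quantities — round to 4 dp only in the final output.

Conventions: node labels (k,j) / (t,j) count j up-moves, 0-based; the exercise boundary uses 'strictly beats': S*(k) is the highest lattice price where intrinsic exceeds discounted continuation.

Δt=0.16014  u=1.17078  d=0.85413  q=0.46927  discount=0.99728
step 7 (expiry): payoffs max(K−S,0) = 59.0498 43.7759 22.8394 0.0000 0.0000 0.0000 0.0000 0.0000
step 6: (k=6,j=0): S=48.2363, K−S=52.0137, hold=51.7411 ⇒ V=52.0137 exercise | (k=6,j=1): S=66.1188, K−S=34.1312, hold=33.8586 ⇒ V=34.1312 exercise | (k=6,j=2): S=90.6308, K−S=9.6192, hold=12.0885 ⇒ V=12.0885 continue | (k=6,j=3): S=124.2300, K−S=0.0000, hold=0.0000 ⇒ V=0.0000 continue | (k=6,j=4): S=170.2853, K−S=0.0000, hold=0.0000 ⇒ V=0.0000 continue | (k=6,j=5): S=233.4145, K−S=0.0000, hold=0.0000 ⇒ V=0.0000 continue | (k=6,j=6): S=319.9474, K−S=0.0000, hold=0.0000 ⇒ V=0.0000 continue  boundary S*=66.1188
step 5: (k=5,j=0): S=56.4741, K−S=43.7759, hold=43.5033 ⇒ V=43.7759 exercise | (k=5,j=1): S=77.4106, K−S=22.8394, hold=23.7225 ⇒ V=23.7225 continue | (k=5,j=2): S=106.1087, K−S=0.0000, hold=6.3983 ⇒ V=6.3983 continue | (k=5,j=3): S=145.4460, K−S=0.0000, hold=0.0000 ⇒ V=0.0000 continue | (k=5,j=4): S=199.3667, K−S=0.0000, hold=0.0000 ⇒ V=0.0000 continue | (k=5,j=5): S=273.2771, K−S=0.0000, hold=0.0000 ⇒ V=0.0000 continue  boundary S*=56.4741
step 4: (k=4,j=0): S=66.1188, K−S=34.1312, hold=34.2719 ⇒ V=34.2719 continue | (k=4,j=1): S=90.6308, K−S=9.6192, hold=15.5503 ⇒ V=15.5503 continue | (k=4,j=2): S=124.2300, K−S=0.0000, hold=3.3865 ⇒ V=3.3865 continue | (k=4,j=3): S=170.2853, K−S=0.0000, hold=0.0000 ⇒ V=0.0000 continue | (k=4,j=4): S=233.4145, K−S=0.0000, hold=0.0000 ⇒ V=0.0000 continue  boundary S*=-
step 3: (k=3,j=0): S=77.4106, K−S=22.8394, hold=25.4171 ⇒ V=25.4171 continue | (k=3,j=1): S=106.1087, K−S=0.0000, hold=9.8154 ⇒ V=9.8154 continue | (k=3,j=2): S=145.4460, K−S=0.0000, hold=1.7924 ⇒ V=1.7924 continue | (k=3,j=3): S=199.3667, K−S=0.0000, hold=0.0000 ⇒ V=0.0000 continue  boundary S*=-
step 2: (k=2,j=0): S=90.6308, K−S=9.6192, hold=18.0464 ⇒ V=18.0464 continue | (k=2,j=1): S=124.2300, K−S=0.0000, hold=6.0340 ⇒ V=6.0340 continue | (k=2,j=2): S=170.2853, K−S=0.0000, hold=0.9487 ⇒ V=0.9487 continue  boundary S*=-
step 1: (k=1,j=0): S=106.1087, K−S=0.0000, hold=12.3756 ⇒ V=12.3756 continue | (k=1,j=1): S=145.4460, K−S=0.0000, hold=3.6377 ⇒ V=3.6377 continue  boundary S*=-
step 0: (k=0,j=0): S=124.2300, K−S=0.0000, hold=8.2526 ⇒ V=8.2526 continue  boundary S*=-

price = 8.2526
boundary = - - - - - 56.4741 66.1188
tree:
8.2526
12.3756 3.6377
18.0464 6.0340 0.9487
25.4171 9.8154 1.7924 0.0000
34.2719 15.5503 3.3865 0.0000 0.0000
43.7759 23.7225 6.3983 0.0000 0.0000 0.0000
52.0137 34.1312 12.0885 0.0000 0.0000 0.0000 0.0000
59.0498 43.7759 22.8394 0.0000 0.0000 0.0000 0.0000 0.0000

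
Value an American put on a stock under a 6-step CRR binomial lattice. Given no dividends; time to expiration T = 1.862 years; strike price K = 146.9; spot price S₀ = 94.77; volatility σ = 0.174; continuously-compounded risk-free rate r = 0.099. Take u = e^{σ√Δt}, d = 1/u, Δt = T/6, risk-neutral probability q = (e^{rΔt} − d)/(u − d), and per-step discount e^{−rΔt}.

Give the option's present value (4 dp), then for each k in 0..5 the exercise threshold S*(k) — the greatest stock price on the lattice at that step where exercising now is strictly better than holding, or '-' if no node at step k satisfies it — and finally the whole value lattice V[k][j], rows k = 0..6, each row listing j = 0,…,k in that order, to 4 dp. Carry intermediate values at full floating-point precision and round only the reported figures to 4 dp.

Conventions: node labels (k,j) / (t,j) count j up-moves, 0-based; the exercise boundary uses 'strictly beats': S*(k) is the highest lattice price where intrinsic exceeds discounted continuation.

params: Δt=0.31033 u=1.10178 d=0.90762 q=0.63647 e^(-rΔt)=0.96974
t_6 payoffs: 93.9226 82.5892 68.8312 52.1300 31.8559 7.2447 0.0000
t_5: node(5,0) S=58.3697 payoff=88.5303 vs cont=84.0857 → 88.5303 [stop]  node(5,1) S=70.8567 payoff=76.0433 vs cont=71.5987 → 76.0433 [stop]  node(5,2) S=86.0150 payoff=60.8850 vs cont=56.4404 → 60.8850 [stop]  node(5,3) S=104.4161 payoff=42.4839 vs cont=38.0393 → 42.4839 [stop]  node(5,4) S=126.7538 payoff=20.1462 vs cont=15.7016 → 20.1462 [stop]  node(5,5) S=153.8701 payoff=0.0000 vs cont=2.5539 → 2.5539 [wait]  ⇒ S*(5)=126.7538
t_4: node(4,0) S=64.3108 payoff=82.5892 vs cont=78.1446 → 82.5892 [stop]  node(4,1) S=78.0688 payoff=68.8312 vs cont=64.3866 → 68.8312 [stop]  node(4,2) S=94.7700 payoff=52.1300 vs cont=47.6854 → 52.1300 [stop]  node(4,3) S=115.0441 payoff=31.8559 vs cont=27.4113 → 31.8559 [stop]  node(4,4) S=139.6553 payoff=7.2447 vs cont=8.6785 → 8.6785 [wait]  ⇒ S*(4)=115.0441
t_3: node(3,0) S=70.8567 payoff=76.0433 vs cont=71.5987 → 76.0433 [stop]  node(3,1) S=86.0150 payoff=60.8850 vs cont=56.4404 → 60.8850 [stop]  node(3,2) S=104.4161 payoff=42.4839 vs cont=38.0393 → 42.4839 [stop]  node(3,3) S=126.7538 payoff=20.1462 vs cont=16.5866 → 20.1462 [stop]  ⇒ S*(3)=126.7538
t_2: node(2,0) S=78.0688 payoff=68.8312 vs cont=64.3866 → 68.8312 [stop]  node(2,1) S=94.7700 payoff=52.1300 vs cont=47.6854 → 52.1300 [stop]  node(2,2) S=115.0441 payoff=31.8559 vs cont=27.4113 → 31.8559 [stop]  ⇒ S*(2)=115.0441
t_1: node(1,0) S=86.0150 payoff=60.8850 vs cont=56.4404 → 60.8850 [stop]  node(1,1) S=104.4161 payoff=42.4839 vs cont=38.0393 → 42.4839 [stop]  ⇒ S*(1)=104.4161
t_0: node(0,0) S=94.7700 payoff=52.1300 vs cont=47.6854 → 52.1300 [stop]  ⇒ S*(0)=94.7700

price = 52.1300
boundary = 94.7700 104.4161 115.0441 126.7538 115.0441 126.7538
tree:
52.1300
60.8850 42.4839
68.8312 52.1300 31.8559
76.0433 60.8850 42.4839 20.1462
82.5892 68.8312 52.1300 31.8559 8.6785
88.5303 76.0433 60.8850 42.4839 20.1462 2.5539
93.9226 82.5892 68.8312 52.1300 31.8559 7.2447 0.0000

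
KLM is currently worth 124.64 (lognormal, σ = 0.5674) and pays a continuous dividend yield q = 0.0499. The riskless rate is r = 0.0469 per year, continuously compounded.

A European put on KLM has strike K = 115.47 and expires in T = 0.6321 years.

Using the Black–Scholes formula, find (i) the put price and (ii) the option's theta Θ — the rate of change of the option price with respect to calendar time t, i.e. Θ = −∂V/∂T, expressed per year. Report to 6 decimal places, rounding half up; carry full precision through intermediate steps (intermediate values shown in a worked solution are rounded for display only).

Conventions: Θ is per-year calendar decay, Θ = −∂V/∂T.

σ√T = 0.5674·√0.6321 = 0.451110
d₁ = (ln(S/K) + (r−q+σ²/2)T) / (σ√T) = (ln(124.64/115.47) + (0.0469−0.0499+0.5674²/2)·0.6321) / 0.451110 = (0.076419 + 0.099854) / 0.451110 = 0.390753
d₂ = d₁ − σ√T = 0.390753 − 0.451110 = -0.060357
e^{−rT} = 0.970790
e^{−qT} = 0.968950
N(−d₁) = 0.347990,  N(−d₂) = 0.524064
Put price V = K·e^{−rT}·N(−d₂) − S·e^{−qT}·N(−d₁) = 58.746067 − 42.026732 = 16.719335
φ(d₁) = (1/√(2π))·e^{−d₁²/2} = 0.369619
Θ = −S·e^{−qT}·φ(d₁)·σ/(2√T) − q·S·e^{−qT}·N(−d₁) + r·K·e^{−rT}·N(−d₂) = −15.928679 − 2.097134 + 2.755191 = -15.270622

price = 16.719335
Θ = -15.270622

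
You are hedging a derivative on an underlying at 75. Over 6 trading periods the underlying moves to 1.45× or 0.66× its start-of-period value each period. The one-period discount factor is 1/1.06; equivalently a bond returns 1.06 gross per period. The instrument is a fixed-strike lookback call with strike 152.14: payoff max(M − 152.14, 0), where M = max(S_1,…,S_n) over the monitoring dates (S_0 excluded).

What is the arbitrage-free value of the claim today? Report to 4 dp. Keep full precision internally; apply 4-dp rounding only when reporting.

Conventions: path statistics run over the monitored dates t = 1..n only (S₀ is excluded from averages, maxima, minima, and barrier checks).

Risk-neutral up-probability p* = (R−d)/(u−d) = (1.06−0.66)/(1.45−0.66) = 0.5063; the claim prices as the p*-weighted sum of path payoffs discounted by R^6.
Enumerate all 2^6 = 64 price paths (U = up ×1.45, D = down ×0.66); each path with k up-moves has probability p*^k·(1−p*)^(6−k).
DDDDDD: M=49.5000, payoff=0.0000, prob=0.014475
UDDDDD: M=108.7500, payoff=0.0000, prob=0.014846
DUDDDD: M=71.7750, payoff=0.0000, prob=0.014846
UUDDDD: M=157.6875, payoff=5.5475, prob=0.015227
DDUDDD: M=49.5000, payoff=0.0000, prob=0.014846
UDUDDD: M=108.7500, payoff=0.0000, prob=0.015227
DUUDDD: M=104.0738, payoff=0.0000, prob=0.015227
UUUDDD: M=228.6469, payoff=76.5069, prob=0.015617
DDDUDD: M=49.5000, payoff=0.0000, prob=0.014846
UDDUDD: M=108.7500, payoff=0.0000, prob=0.015227
DUDUDD: M=71.7750, payoff=0.0000, prob=0.015227
UUDUDD: M=157.6875, payoff=5.5475, prob=0.015617
DDUUDD: M=68.6887, payoff=0.0000, prob=0.015227
UDUUDD: M=150.9069, payoff=0.0000, prob=0.015617
DUUUDD: M=150.9069, payoff=0.0000, prob=0.015617
UUUUDD: M=331.5380, payoff=179.3980, prob=0.016018
DDDDUD: M=49.5000, payoff=0.0000, prob=0.014846
UDDDUD: M=108.7500, payoff=0.0000, prob=0.015227
DUDDUD: M=71.7750, payoff=0.0000, prob=0.015227
UUDDUD: M=157.6875, payoff=5.5475, prob=0.015617
DDUDUD: M=49.5000, payoff=0.0000, prob=0.015227
UDUDUD: M=108.7500, payoff=0.0000, prob=0.015617
DUUDUD: M=104.0738, payoff=0.0000, prob=0.015617
UUUDUD: M=228.6469, payoff=76.5069, prob=0.016018
DDDUUD: M=49.5000, payoff=0.0000, prob=0.015227
UDDUUD: M=108.7500, payoff=0.0000, prob=0.015617
DUDUUD: M=99.5986, payoff=0.0000, prob=0.015617
UUDUUD: M=218.8151, payoff=66.6751, prob=0.016018
DDUUUD: M=99.5986, payoff=0.0000, prob=0.015617
UDUUUD: M=218.8151, payoff=66.6751, prob=0.016018
DUUUUD: M=218.8151, payoff=66.6751, prob=0.016018
UUUUUD: M=480.7301, payoff=328.5901, prob=0.016429
DDDDDU: M=49.5000, payoff=0.0000, prob=0.014846
UDDDDU: M=108.7500, payoff=0.0000, prob=0.015227
DUDDDU: M=71.7750, payoff=0.0000, prob=0.015227
UUDDDU: M=157.6875, payoff=5.5475, prob=0.015617
DDUDDU: M=49.5000, payoff=0.0000, prob=0.015227
UDUDDU: M=108.7500, payoff=0.0000, prob=0.015617
DUUDDU: M=104.0738, payoff=0.0000, prob=0.015617
UUUDDU: M=228.6469, payoff=76.5069, prob=0.016018
DDDUDU: M=49.5000, payoff=0.0000, prob=0.015227
UDDUDU: M=108.7500, payoff=0.0000, prob=0.015617
DUDUDU: M=71.7750, payoff=0.0000, prob=0.015617
UUDUDU: M=157.6875, payoff=5.5475, prob=0.016018
DDUUDU: M=68.6887, payoff=0.0000, prob=0.015617
UDUUDU: M=150.9069, payoff=0.0000, prob=0.016018
DUUUDU: M=150.9069, payoff=0.0000, prob=0.016018
UUUUDU: M=331.5380, payoff=179.3980, prob=0.016429
DDDDUU: M=49.5000, payoff=0.0000, prob=0.015227
UDDDUU: M=108.7500, payoff=0.0000, prob=0.015617
DUDDUU: M=71.7750, payoff=0.0000, prob=0.015617
UUDDUU: M=157.6875, payoff=5.5475, prob=0.016018
DDUDUU: M=65.7351, payoff=0.0000, prob=0.015617
UDUDUU: M=144.4179, payoff=0.0000, prob=0.016018
DUUDUU: M=144.4179, payoff=0.0000, prob=0.016018
UUUDUU: M=317.2818, payoff=165.1418, prob=0.016429
DDDUUU: M=65.7351, payoff=0.0000, prob=0.015617
UDDUUU: M=144.4179, payoff=0.0000, prob=0.016018
DUDUUU: M=144.4179, payoff=0.0000, prob=0.016018
UUDUUU: M=317.2818, payoff=165.1418, prob=0.016429
DDUUUU: M=144.4179, payoff=0.0000, prob=0.016018
UDUUUU: M=317.2818, payoff=165.1418, prob=0.016429
DUUUUU: M=317.2818, payoff=165.1418, prob=0.016429
UUUUUU: M=697.0586, payoff=544.9186, prob=0.016850
Price = Σ prob·payoff / R^6 = 38.625111 / 1.418519 = 27.2292

price = 27.2292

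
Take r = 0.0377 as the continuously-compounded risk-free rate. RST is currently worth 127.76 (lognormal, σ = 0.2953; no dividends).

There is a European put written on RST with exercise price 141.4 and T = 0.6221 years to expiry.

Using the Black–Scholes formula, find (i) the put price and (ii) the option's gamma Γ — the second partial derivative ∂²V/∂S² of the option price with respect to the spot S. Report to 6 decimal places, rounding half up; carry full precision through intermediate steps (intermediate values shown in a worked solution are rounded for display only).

price = 18.186995
Γ = 0.013091

σ√T = 0.2953·√0.6221 = 0.232913
d₁ = (ln(S/K) + (r+σ²/2)T) / (σ√T) = (ln(127.76/141.4) + (0.0377+0.2953²/2)·0.6221) / 0.232913 = (-0.101439 + 0.050577) / 0.232913 = -0.218373
d₂ = d₁ − σ√T = -0.218373 − 0.232913 = -0.451286
e^{−rT} = 0.976820
N(−d₁) = 0.586431,  N(−d₂) = 0.674108
Put price V = K·e^{−rT}·N(−d₂) − S·N(−d₁) = 93.109383 − 74.922388 = 18.186995
φ(d₁) = (1/√(2π))·e^{−d₁²/2} = 0.389543
Γ = φ(d₁) / (S·σ·√T) = 0.013091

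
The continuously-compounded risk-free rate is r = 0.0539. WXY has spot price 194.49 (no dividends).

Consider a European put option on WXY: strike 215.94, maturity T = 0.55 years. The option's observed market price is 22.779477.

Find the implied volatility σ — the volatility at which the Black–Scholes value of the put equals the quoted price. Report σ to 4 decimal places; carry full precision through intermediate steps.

sigma = 0.2332

At σ = 0.2332 the Black–Scholes value reproduces the quote:
σ√T = 0.2332·√0.55 = 0.172946
d₁ = (ln(S/K) + (r+σ²/2)T) / (σ√T) = (ln(194.49/215.94) + (0.0539+0.2332²/2)·0.55) / 0.172946 = (-0.104620 + 0.044600) / 0.172946 = -0.347044
d₂ = d₁ − σ√T = -0.347044 − 0.172946 = -0.519989
e^{−rT} = 0.970790
N(−d₁) = 0.635721,  N(−d₂) = 0.698465
V = K·e^{−rT}·N(−d₂) − S·N(−d₁) = 146.420805 − 123.641328 = 22.779477 (the quoted price), and the Black–Scholes price is strictly increasing in σ, so σ is unique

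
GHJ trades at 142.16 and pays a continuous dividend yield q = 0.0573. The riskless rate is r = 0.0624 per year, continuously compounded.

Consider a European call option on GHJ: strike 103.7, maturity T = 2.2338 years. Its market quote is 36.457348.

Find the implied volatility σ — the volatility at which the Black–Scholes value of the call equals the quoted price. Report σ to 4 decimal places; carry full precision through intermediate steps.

sigma = 0.1813

At σ = 0.1813 the Black–Scholes value reproduces the quote:
σ√T = 0.1813·√2.2338 = 0.270969
d₁ = (ln(S/K) + (r−q+σ²/2)T) / (σ√T) = (ln(142.16/103.7) + (0.0624−0.0573+0.1813²/2)·2.2338) / 0.270969 = (0.315451 + 0.048105) / 0.270969 = 1.341686
d₂ = d₁ − σ√T = 1.341686 − 0.270969 = 1.070717
e^{−rT} = 0.869889
e^{−qT} = 0.879856
N(d₁) = 0.910151,  N(d₂) = 0.857852
V = S·e^{−qT}·N(d₁) − K·e^{−rT}·N(d₂) = 113.842030 − 77.384682 = 36.457348 (the observed quote) — the price is monotone increasing in volatility, hence this σ is the only solution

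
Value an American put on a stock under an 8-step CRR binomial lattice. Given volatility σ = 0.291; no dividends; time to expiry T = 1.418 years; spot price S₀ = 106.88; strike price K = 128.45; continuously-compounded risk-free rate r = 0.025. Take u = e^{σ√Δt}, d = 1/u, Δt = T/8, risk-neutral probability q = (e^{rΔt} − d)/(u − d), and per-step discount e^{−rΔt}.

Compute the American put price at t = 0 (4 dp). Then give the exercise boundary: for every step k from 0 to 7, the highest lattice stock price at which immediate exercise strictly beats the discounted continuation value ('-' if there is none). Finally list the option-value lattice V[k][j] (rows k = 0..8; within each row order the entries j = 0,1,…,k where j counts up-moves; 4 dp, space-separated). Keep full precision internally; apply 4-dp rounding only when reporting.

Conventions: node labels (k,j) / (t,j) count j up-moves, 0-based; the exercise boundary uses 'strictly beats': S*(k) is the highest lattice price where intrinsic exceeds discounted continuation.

price = 26.9716
boundary = - - 83.6531 74.0073 83.6531 94.5560 83.6531 94.5560
tree:
26.9716
35.3319 18.4278
44.7969 25.7030 10.9470
54.4427 34.6134 16.5695 5.1357
62.9762 44.7969 24.2225 8.6746 1.4621
70.5257 54.4427 33.8940 14.2753 2.8654 0.0000
77.2048 62.9762 44.7969 22.6358 5.6157 0.0000 0.0000
83.1137 70.5257 54.4427 33.8940 11.0060 0.0000 0.0000 0.0000
88.3413 77.2048 62.9762 44.7969 21.5700 0.0000 0.0000 0.0000 0.0000

Δt=0.17725, u=1.13034, d=0.88469, q=0.48749, disc=e^(-rΔt)=0.99558
k=8 terminal: V=max(K-S,0) → 88.3413 77.2048 62.9762 44.7969 21.5700 0.0000 0.0000 0.0000 0.0000
k=7: j=0 S=45.3363 intr=83.1137 cont=82.5458 V=83.1137[EX]; j=1 S=57.9243 intr=70.5257 cont=69.9578 V=70.5257[EX]; j=2 S=74.0073 intr=54.4427 cont=53.8747 V=54.4427[EX]; j=3 S=94.5560 intr=33.8940 cont=33.3260 V=33.8940[EX]; j=4 S=120.8102 intr=7.6398 cont=11.0060 V=11.0060[hold]; j=5 S=154.3541 intr=0.0000 cont=0.0000 V=0.0000[hold]; j=6 S=197.2116 intr=0.0000 cont=0.0000 V=0.0000[hold]; j=7 S=251.9689 intr=0.0000 cont=0.0000 V=0.0000[hold]  S*(7)=94.5560
k=6: j=0 S=51.2452 intr=77.2048 cont=76.6369 V=77.2048[EX]; j=1 S=65.4738 intr=62.9762 cont=62.4083 V=62.9762[EX]; j=2 S=83.6531 intr=44.7969 cont=44.2290 V=44.7969[EX]; j=3 S=106.8800 intr=21.5700 cont=22.6358 V=22.6358[hold]; j=4 S=136.5560 intr=0.0000 cont=5.6157 V=5.6157[hold]; j=5 S=174.4718 intr=0.0000 cont=0.0000 V=0.0000[hold]; j=6 S=222.9152 intr=0.0000 cont=0.0000 V=0.0000[hold]  S*(6)=83.6531
k=5: j=0 S=57.9243 intr=70.5257 cont=69.9578 V=70.5257[EX]; j=1 S=74.0073 intr=54.4427 cont=53.8747 V=54.4427[EX]; j=2 S=94.5560 intr=33.8940 cont=33.8433 V=33.8940[EX]; j=3 S=120.8102 intr=7.6398 cont=14.2753 V=14.2753[hold]; j=4 S=154.3541 intr=0.0000 cont=2.8654 V=2.8654[hold]; j=5 S=197.2116 intr=0.0000 cont=0.0000 V=0.0000[hold]  S*(5)=94.5560
k=4: j=0 S=65.4738 intr=62.9762 cont=62.4083 V=62.9762[EX]; j=1 S=83.6531 intr=44.7969 cont=44.2290 V=44.7969[EX]; j=2 S=106.8800 intr=21.5700 cont=24.2225 V=24.2225[hold]; j=3 S=136.5560 intr=0.0000 cont=8.6746 V=8.6746[hold]; j=4 S=174.4718 intr=0.0000 cont=1.4621 V=1.4621[hold]  S*(4)=83.6531
k=3: j=0 S=74.0073 intr=54.4427 cont=53.8747 V=54.4427[EX]; j=1 S=94.5560 intr=33.8940 cont=34.6134 V=34.6134[hold]; j=2 S=120.8102 intr=7.6398 cont=16.5695 V=16.5695[hold]; j=3 S=154.3541 intr=0.0000 cont=5.1357 V=5.1357[hold]  S*(3)=74.0073
k=2: j=0 S=83.6531 intr=44.7969 cont=44.5781 V=44.7969[EX]; j=1 S=106.8800 intr=21.5700 cont=25.7030 V=25.7030[hold]; j=2 S=136.5560 intr=0.0000 cont=10.9470 V=10.9470[hold]  S*(2)=83.6531
k=1: j=0 S=94.5560 intr=33.8940 cont=35.3319 V=35.3319[hold]; j=1 S=120.8102 intr=7.6398 cont=18.4278 V=18.4278[hold]  S*(1)=-
k=0: j=0 S=106.8800 intr=21.5700 cont=26.9716 V=26.9716[hold]  S*(0)=-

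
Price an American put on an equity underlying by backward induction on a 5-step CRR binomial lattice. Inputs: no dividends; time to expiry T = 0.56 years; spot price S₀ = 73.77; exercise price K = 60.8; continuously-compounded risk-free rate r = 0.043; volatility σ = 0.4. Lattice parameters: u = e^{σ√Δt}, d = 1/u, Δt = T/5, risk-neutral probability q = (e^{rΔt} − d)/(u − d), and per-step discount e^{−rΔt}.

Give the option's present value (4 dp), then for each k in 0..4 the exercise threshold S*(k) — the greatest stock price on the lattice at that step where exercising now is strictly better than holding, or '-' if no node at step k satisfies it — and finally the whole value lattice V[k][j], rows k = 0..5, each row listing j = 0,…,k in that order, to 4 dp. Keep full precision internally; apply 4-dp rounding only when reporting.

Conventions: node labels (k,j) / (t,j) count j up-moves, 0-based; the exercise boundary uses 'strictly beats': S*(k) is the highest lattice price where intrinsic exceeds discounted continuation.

price = 2.7461
boundary = - - - - 43.1848
tree:
2.7461
4.6094 0.7913
7.5356 1.5427 0.0000
11.8632 3.0074 0.0000 0.0000
17.6152 5.8628 0.0000 0.0000 0.0000
23.0259 11.4294 0.0000 0.0000 0.0000 0.0000

params: Δt=0.11200 u=1.14324 d=0.87471 q=0.48456 e^(-rΔt)=0.99520
t_5 payoffs: 23.0259 11.4294 0.0000 0.0000 0.0000 0.0000
t_4: node(4,0) S=43.1848 payoff=17.6152 vs cont=17.3230 → 17.6152 [stop]  node(4,1) S=56.4424 payoff=4.3576 vs cont=5.8628 → 5.8628 [wait]  node(4,2) S=73.7700 payoff=0.0000 vs cont=0.0000 → 0.0000 [wait]  node(4,3) S=96.4171 payoff=0.0000 vs cont=0.0000 → 0.0000 [wait]  node(4,4) S=126.0167 payoff=0.0000 vs cont=0.0000 → 0.0000 [wait]  ⇒ S*(4)=43.1848
t_3: node(3,0) S=49.3706 payoff=11.4294 vs cont=11.8632 → 11.8632 [wait]  node(3,1) S=64.5272 payoff=0.0000 vs cont=3.0074 → 3.0074 [wait]  node(3,2) S=84.3368 payoff=0.0000 vs cont=0.0000 → 0.0000 [wait]  node(3,3) S=110.2278 payoff=0.0000 vs cont=0.0000 → 0.0000 [wait]  ⇒ S*(3)=-
t_2: node(2,0) S=56.4424 payoff=4.3576 vs cont=7.5356 → 7.5356 [wait]  node(2,1) S=73.7700 payoff=0.0000 vs cont=1.5427 → 1.5427 [wait]  node(2,2) S=96.4171 payoff=0.0000 vs cont=0.0000 → 0.0000 [wait]  ⇒ S*(2)=-
t_1: node(1,0) S=64.5272 payoff=0.0000 vs cont=4.6094 → 4.6094 [wait]  node(1,1) S=84.3368 payoff=0.0000 vs cont=0.7913 → 0.7913 [wait]  ⇒ S*(1)=-
t_0: node(0,0) S=73.7700 payoff=0.0000 vs cont=2.7461 → 2.7461 [wait]  ⇒ S*(0)=-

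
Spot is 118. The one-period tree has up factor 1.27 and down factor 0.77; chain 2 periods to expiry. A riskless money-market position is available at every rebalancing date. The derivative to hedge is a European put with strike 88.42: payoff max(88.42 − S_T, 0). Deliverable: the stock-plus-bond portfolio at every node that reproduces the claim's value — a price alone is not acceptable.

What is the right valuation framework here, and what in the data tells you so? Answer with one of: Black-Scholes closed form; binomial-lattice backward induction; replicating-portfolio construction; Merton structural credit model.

Key observation: the deliverable is the dynamic trading strategy on the 2-step tree (spot 118, moves 1.27 and 0.77), so the valuation must go through the node-by-node replicating-portfolio solve.

framework: replicating-portfolio construction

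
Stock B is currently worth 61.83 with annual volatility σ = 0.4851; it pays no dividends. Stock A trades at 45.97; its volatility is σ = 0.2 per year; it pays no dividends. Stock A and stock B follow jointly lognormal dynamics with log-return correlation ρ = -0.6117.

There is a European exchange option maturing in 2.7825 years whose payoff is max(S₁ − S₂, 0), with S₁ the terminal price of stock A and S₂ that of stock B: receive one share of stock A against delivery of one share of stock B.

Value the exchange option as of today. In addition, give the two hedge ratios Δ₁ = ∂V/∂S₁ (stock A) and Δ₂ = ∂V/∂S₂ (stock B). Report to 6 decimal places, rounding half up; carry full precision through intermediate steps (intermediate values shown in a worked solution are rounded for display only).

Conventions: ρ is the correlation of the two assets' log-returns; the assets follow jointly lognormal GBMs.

exchange price = 14.371773
Δ1 = 0.595012
Δ2 = -0.209946

σ_eff = √(σ₁² + σ₂² − 2ρσ₁σ₂) = √(0.2² + 0.4851² − 2·-0.6117·0.2·0.4851) = 0.627707
d₁ = (ln(S₁/S₂) + (q₂ − q₁ + σ_eff²/2)T) / (σ_eff√T) = (ln(45.97/61.83) + (0.0 − 0.0 + 0.197008)·2.7825) / 1.047067 = 0.240458
d₂ = d₁ − σ_eff√T = 0.240458 − 1.047067 = -0.806610
N(d₁) = 0.595012,  N(d₂) = 0.209946
V = S₁·e^{−q₁T}·N(d₁) − S₂·e^{−q₂T}·N(d₂) = 27.352715 − 12.980941 = 14.371773
Key observation: pricing in stock B-units makes this a unit-strike call on the ratio S₁/S₂ — the risk-free rate cancels and cannot affect the value.
Δ₁ = e^{−q₁T}·N(d₁) = 0.595012;  Δ₂ = −e^{−q₂T}·N(d₂) = -0.209946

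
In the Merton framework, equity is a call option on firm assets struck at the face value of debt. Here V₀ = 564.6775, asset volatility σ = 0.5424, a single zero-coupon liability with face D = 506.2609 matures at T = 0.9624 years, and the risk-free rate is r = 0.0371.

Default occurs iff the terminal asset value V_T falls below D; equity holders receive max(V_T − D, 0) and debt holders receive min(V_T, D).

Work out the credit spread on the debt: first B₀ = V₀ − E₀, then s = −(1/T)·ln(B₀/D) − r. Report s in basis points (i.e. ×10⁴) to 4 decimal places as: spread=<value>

Apply the equity-as-call identities (strike 506.2609, horizon 0.9624 years):
d₁ = [ln(V₀/D) + (r + σ²/2)T] / (σ√T)
   = [ln(564.6775/506.2609) + (0.0371 + 0.5·0.5424²)·0.9624] / (0.5424·√0.9624)
   = [0.109203 + 0.177273] / 0.532105 = 0.538382
d₂ = d₁ − σ√T = 0.538382 − 0.532105 = 0.006276
N(d₁) = 0.704843,  N(d₂) = 0.502504,  e^(−rT) = 0.964925
E₀ = V₀·N(d₁) − D·e^(−rT)·N(d₂)
   = 564.6775·0.704843 − 506.2609·0.964925·0.502504 = 152.534053
B₀ = V₀ − E₀ = 564.6775 − 152.534053 = 412.143447
spread = −(1/T)·ln(B₀/D) − r = −(1/0.9624)·ln(412.143447/506.2609) − 0.0371 = 0.17661642
in basis points: 0.17661642 × 10⁴ = 1766.1642 bp

spread=1766.1642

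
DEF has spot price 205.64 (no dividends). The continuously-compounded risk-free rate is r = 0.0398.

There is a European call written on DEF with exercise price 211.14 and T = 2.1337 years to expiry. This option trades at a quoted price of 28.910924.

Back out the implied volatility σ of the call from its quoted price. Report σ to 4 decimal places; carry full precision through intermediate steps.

sigma = 0.1947

At σ = 0.1947 the Black–Scholes value reproduces the quote:
σ√T = 0.1947·√2.1337 = 0.284402
d₁ = (ln(S/K) + (r+σ²/2)T) / (σ√T) = (ln(205.64/211.14) + (0.0398+0.1947²/2)·2.1337) / 0.284402 = (-0.026394 + 0.125364) / 0.284402 = 0.347990
d₂ = d₁ − σ√T = 0.347990 − 0.284402 = 0.063588
e^{−rT} = 0.918585
N(d₁) = 0.636076,  N(d₂) = 0.525351
V = S·N(d₁) − K·e^{−rT}·N(d₂) = 130.802728 − 101.891804 = 28.910924 (the quoted price), and the Black–Scholes price is strictly increasing in σ, so σ is unique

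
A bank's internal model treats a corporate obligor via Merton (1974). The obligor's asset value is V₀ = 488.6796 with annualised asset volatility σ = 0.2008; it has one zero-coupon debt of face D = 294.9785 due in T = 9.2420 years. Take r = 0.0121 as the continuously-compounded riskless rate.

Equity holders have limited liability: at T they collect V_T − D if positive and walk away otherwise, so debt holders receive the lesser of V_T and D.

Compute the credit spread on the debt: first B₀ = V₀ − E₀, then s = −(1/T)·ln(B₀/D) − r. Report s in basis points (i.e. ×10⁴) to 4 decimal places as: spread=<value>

Apply the equity-as-call identities (strike 294.9785, horizon 9.2420 years):
d₁ = [ln(V₀/D) + (r + σ²/2)T] / (σ√T)
   = [ln(488.6796/294.9785) + (0.0121 + 0.5·0.2008²)·9.2420] / (0.2008·√9.2420)
   = [0.504805 + 0.298150] / 0.610445 = 1.315359
d₂ = d₁ − σ√T = 1.315359 − 0.610445 = 0.704914
N(d₁) = 0.905805,  N(d₂) = 0.759568,  e^(−rT) = 0.894198
E₀ = V₀·N(d₁) − D·e^(−rT)·N(d₂)
   = 488.6796·0.905805 − 294.9785·0.894198·0.759568 = 242.297984
B₀ = V₀ − E₀ = 488.6796 − 242.297984 = 246.381616
spread = −(1/T)·ln(B₀/D) − r = −(1/9.2420)·ln(246.381616/294.9785) − 0.0121 = 0.00737856
in basis points: 0.00737856 × 10⁴ = 73.7856 bp

spread=73.7856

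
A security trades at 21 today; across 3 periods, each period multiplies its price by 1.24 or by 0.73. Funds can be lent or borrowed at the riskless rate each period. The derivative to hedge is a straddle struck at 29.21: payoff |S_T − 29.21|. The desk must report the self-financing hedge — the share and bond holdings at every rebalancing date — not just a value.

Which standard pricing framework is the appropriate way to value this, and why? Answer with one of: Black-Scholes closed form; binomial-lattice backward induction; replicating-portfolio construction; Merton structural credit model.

Key observation: a price alone would not answer the question — the per-node share/bond construction on the spot-21, 1.24/0.73 tree is required, and only the replicating-portfolio method yields it.

framework: replicating-portfolio construction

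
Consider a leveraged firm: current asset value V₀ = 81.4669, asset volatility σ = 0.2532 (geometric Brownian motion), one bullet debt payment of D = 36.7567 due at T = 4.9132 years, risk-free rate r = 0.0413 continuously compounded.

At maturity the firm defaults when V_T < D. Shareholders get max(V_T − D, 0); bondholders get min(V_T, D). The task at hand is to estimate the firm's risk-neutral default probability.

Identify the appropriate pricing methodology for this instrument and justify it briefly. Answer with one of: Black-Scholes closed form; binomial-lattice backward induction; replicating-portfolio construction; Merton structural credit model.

Key observation: the data describe a firm's assets (V₀ = 81.4669, GBM) and a single zero-coupon debt of face 36.7567, so credit quantities follow from equity-as-call in the structural model.

framework: Merton structural credit model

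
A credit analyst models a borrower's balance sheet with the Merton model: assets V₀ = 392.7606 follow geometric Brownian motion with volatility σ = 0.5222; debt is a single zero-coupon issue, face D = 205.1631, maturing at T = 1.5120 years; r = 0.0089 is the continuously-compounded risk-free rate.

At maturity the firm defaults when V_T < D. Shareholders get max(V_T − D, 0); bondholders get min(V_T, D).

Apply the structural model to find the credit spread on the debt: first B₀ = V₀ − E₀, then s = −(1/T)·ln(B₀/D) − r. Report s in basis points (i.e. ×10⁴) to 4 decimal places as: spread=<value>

spread=464.1662

With assets at 392.7606 and a single debt payment of 205.1631 at 1.5120 years:
d₁ = [ln(V₀/D) + (r + σ²/2)T] / (σ√T)
   = [ln(392.7606/205.1631) + (0.0089 + 0.5·0.5222²)·1.5120] / (0.5222·√1.5120)
   = [0.649395 + 0.219613] / 0.642115 = 1.353352
d₂ = d₁ − σ√T = 1.353352 − 0.642115 = 0.711237
N(d₁) = 0.912028,  N(d₂) = 0.761531,  e^(−rT) = 0.986633
E₀ = V₀·N(d₁) − D·e^(−rT)·N(d₂)
   = 392.7606·0.912028 − 205.1631·0.986633·0.761531 = 204.059074
B₀ = V₀ − E₀ = 392.7606 − 204.059074 = 188.701526
spread = −(1/T)·ln(B₀/D) − r = −(1/1.5120)·ln(188.701526/205.1631) − 0.0089 = 0.04641662
in basis points: 0.04641662 × 10⁴ = 464.1662 bp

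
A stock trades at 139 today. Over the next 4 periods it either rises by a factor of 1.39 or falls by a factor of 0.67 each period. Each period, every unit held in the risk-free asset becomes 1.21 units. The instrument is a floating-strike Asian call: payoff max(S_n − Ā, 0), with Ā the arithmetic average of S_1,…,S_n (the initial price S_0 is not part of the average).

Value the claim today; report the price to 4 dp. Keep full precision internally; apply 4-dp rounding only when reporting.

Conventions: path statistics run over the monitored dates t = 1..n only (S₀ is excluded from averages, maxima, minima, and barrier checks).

Set p* = 0.7500 (from d < R < u); the path-dependent value is the discounted p*-expectation over all price paths.
Enumerate all 2^4 = 16 price paths (U = up ×1.39, D = down ×0.67); each path with k up-moves has probability p*^k·(1−p*)^(4−k).
DDDD: Ā=56.3358, payoff=0.0000, prob=0.003906
UDDD: Ā=116.8758, payoff=0.0000, prob=0.011719
DUDD: Ā=91.8558, payoff=0.0000, prob=0.011719
UUDD: Ā=190.5665, payoff=0.0000, prob=0.035156
DDUD: Ā=75.0924, payoff=0.0000, prob=0.011719
UDUD: Ā=155.7887, payoff=0.0000, prob=0.035156
DUUD: Ā=130.7687, payoff=0.0000, prob=0.035156
UUUD: Ā=271.2962, payoff=0.0000, prob=0.105469
DDDU: Ā=63.8609, payoff=0.0000, prob=0.011719
UDDU: Ā=132.4875, payoff=0.0000, prob=0.035156
DUDU: Ā=107.4675, payoff=13.0899, prob=0.035156
UUDU: Ā=222.9550, payoff=27.1567, prob=0.105469
DDUU: Ā=90.7041, payoff=29.8533, prob=0.035156
UDUU: Ā=188.1772, payoff=61.9345, prob=0.105469
DUUU: Ā=163.1572, payoff=86.9545, prob=0.105469
UUUU: Ā=338.4903, payoff=180.3981, prob=0.316406
Price = Σ prob·payoff / R^4 = 77.156122 / 2.143589 = 35.9939

price = 35.9939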